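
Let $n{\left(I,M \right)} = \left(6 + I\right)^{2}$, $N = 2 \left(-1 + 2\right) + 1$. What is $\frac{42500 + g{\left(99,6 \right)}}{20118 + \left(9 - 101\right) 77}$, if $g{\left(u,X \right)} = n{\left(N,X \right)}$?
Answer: $\frac{869}{266} \approx 3.2669$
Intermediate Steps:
$N = 3$ ($N = 2 \cdot 1 + 1 = 2 + 1 = 3$)
$g{\left(u,X \right)} = 81$ ($g{\left(u,X \right)} = \left(6 + 3\right)^{2} = 9^{2} = 81$)
$\frac{42500 + g{\left(99,6 \right)}}{20118 + \left(9 - 101\right) 77} = \frac{42500 + 81}{20118 + \left(9 - 101\right) 77} = \frac{42581}{20118 - 7084} = \frac{42581}{13034} = 42581 \cdot \frac{1}{13034} = \frac{869}{266}$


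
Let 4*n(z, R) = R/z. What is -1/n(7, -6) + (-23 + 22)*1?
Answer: 11/3 ≈ 3.6667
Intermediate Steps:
n(z, R) = R/(4*z) (n(z, R) = (R/z)/4 = R/(4*z))
-1/n(7, -6) + (-23 + 22)*1 = -1/((¼)*(-6)/7) + (-23 + 22)*1 = -1/((¼)*(-6)*(⅐)) - 1*1 = -1/(-3/14) - 1 = -1*(-14/3) - 1 = 14/3 - 1 = 11/3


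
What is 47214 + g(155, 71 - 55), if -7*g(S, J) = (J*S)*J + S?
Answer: 290663/7 ≈ 41523.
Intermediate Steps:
g(S, J) = -S/7 - S*J**2/7 (g(S, J) = -((J*S)*J + S)/7 = -(S*J**2 + S)/7 = -(S + S*J**2)/7 = -S/7 - S*J**2/7)
47214 + g(155, 71 - 55) = 47214 - 1/7*155*(1 + (71 - 55)**2) = 47214 - 1/7*155*(1 + 16**2) = 47214 - 1/7*155*(1 + 256) = 47214 - 1/7*155*257 = 47214 - 39835/7 = 290663/7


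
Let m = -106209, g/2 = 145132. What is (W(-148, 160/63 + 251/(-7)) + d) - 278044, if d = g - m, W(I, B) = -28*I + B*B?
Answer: 490898038/3969 ≈ 1.2368e+5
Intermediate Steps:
g = 290264 (g = 2*145132 = 290264)
W(I, B) = B**2 - 28*I (W(I, B) = -28*I + B**2 = B**2 - 28*I)
d = 396473 (d = 290264 - 1*(-106209) = 290264 + 106209 = 396473)
(W(-148, 160/63 + 251/(-7)) + d) - 278044 = (((160/63 + 251/(-7))**2 - 28*(-148)) + 396473) - 278044 = (((160*(1/63) + 251*(-1/7))**2 + 4144) + 396473) - 278044 = (((160/63 - 251/7)**2 + 4144) + 396473) - 278044 = (((-2099/63)**2 + 4144) + 396473) - 278044 = ((4405801/3969 + 4144) + 396473) - 278044 = (20853337/3969 + 396473) - 278044 = 1594454674/3969 - 278044 = 490898038/3969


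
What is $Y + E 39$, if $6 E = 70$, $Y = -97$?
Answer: $358$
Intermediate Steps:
$E = \frac{35}{3}$ ($E = \frac{1}{6} \cdot 70 = \frac{35}{3} \approx 11.667$)
$Y + E 39 = -97 + \frac{35}{3} \cdot 39 = -97 + 455 = 358$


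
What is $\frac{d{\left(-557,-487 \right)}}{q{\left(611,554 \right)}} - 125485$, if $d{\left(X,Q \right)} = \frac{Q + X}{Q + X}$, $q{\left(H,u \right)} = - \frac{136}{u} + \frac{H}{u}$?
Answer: $- \frac{59604821}{475} \approx -1.2548 \cdot 10^{5}$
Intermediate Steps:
$d{\left(X,Q \right)} = 1$
$\frac{d{\left(-557,-487 \right)}}{q{\left(611,554 \right)}} - 125485 = 1 \frac{1}{\frac{1}{554} \left(-136 + 611\right)} - 125485 = 1 \frac{1}{\frac{1}{554} \cdot 475} - 125485 = 1 \frac{1}{\frac{475}{554}} - 125485 = 1 \cdot \frac{554}{475} - 125485 = \frac{554}{475} - 125485 = - \frac{59604821}{475}$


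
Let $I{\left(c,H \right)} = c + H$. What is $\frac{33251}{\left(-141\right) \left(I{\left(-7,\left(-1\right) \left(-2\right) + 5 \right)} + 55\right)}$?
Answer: $- \frac{33251}{7755} \approx -4.2877$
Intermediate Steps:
$I{\left(c,H \right)} = H + c$
$\frac{33251}{\left(-141\right) \left(I{\left(-7,\left(-1\right) \left(-2\right) + 5 \right)} + 55\right)} = \frac{33251}{\left(-141\right) \left(\left(\left(\left(-1\right) \left(-2\right) + 5\right) - 7\right) + 55\right)} = \frac{33251}{\left(-141\right) \left(\left(\left(2 + 5\right) - 7\right) + 55\right)} = \frac{33251}{\left(-141\right) \left(\left(7 - 7\right) + 55\right)} = \frac{33251}{\left(-141\right) \left(0 + 55\right)} = \frac{33251}{\left(-141\right) 55} = \frac{33251}{-7755} = 33251 \left(- \frac{1}{7755}\right) = - \frac{33251}{7755}$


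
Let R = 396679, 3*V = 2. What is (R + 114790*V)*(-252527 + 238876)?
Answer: -19379191667/3 ≈ -6.4597e+9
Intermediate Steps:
V = ⅔ (V = (⅓)*2 = ⅔ ≈ 0.66667)
(R + 114790*V)*(-252527 + 238876) = (396679 + 114790*(⅔))*(-252527 + 238876) = (396679 + 229580/3)*(-13651) = (1419617/3)*(-13651) = -19379191667/3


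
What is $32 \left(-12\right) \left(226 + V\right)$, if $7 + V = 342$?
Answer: $-215424$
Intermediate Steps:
$V = 335$ ($V = -7 + 342 = 335$)
$32 \left(-12\right) \left(226 + V\right) = 32 \left(-12\right) \left(226 + 335\right) = \left(-384\right) 561 = -215424$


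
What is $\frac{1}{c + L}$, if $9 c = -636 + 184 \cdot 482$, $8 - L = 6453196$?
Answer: $- \frac{9}{57990640} \approx -1.552 \cdot 10^{-7}$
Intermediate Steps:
$L = -6453188$ ($L = 8 - 6453196 = -6453188$)
$c = \frac{88052}{9}$ ($c = \frac{-636 + 184 \cdot 482}{9} = \frac{-636 + 88688}{9} = \frac{1}{9} \cdot 88052 = \frac{88052}{9} \approx 9783.6$)
$\frac{1}{c + L} = \frac{1}{\frac{88052}{9} - 6453188} = \frac{1}{- \frac{57990640}{9}} = - \frac{9}{57990640}$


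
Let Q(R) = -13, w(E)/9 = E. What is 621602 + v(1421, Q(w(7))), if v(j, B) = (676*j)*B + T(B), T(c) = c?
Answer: -11866159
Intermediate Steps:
w(E) = 9*E
v(j, B) = B + 676*B*j (v(j, B) = (676*j)*B + B = 676*B*j + B = B + 676*B*j)
621602 + v(1421, Q(w(7))) = 621602 - 13*(1 + 676*1421) = 621602 - 13*(1 + 960596) = 621602 - 13*960597 = 621602 - 12487761 = -11866159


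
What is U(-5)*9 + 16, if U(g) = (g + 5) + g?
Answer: -29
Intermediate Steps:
U(g) = 5 + 2*g (U(g) = (5 + g) + g = 5 + 2*g)
U(-5)*9 + 16 = (5 + 2*(-5))*9 + 16 = (5 - 10)*9 + 16 = -5*9 + 16 = -45 + 16 = -29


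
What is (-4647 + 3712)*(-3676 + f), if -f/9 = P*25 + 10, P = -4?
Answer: 2679710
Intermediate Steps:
f = 810 (f = -9*(-4*25 + 10) = -9*(-100 + 10) = -9*(-90) = 810)
(-4647 + 3712)*(-3676 + f) = (-4647 + 3712)*(-3676 + 810) = -935*(-2866) = 2679710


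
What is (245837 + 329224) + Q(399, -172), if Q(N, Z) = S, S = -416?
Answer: 574645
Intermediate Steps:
Q(N, Z) = -416
(245837 + 329224) + Q(399, -172) = (245837 + 329224) - 416 = 575061 - 416 = 574645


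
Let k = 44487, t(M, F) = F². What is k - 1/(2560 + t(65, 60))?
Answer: 274039919/6160 ≈ 44487.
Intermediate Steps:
k - 1/(2560 + t(65, 60)) = 44487 - 1/(2560 + 60²) = 44487 - 1/(2560 + 3600) = 44487 - 1/6160 = 274039919/6160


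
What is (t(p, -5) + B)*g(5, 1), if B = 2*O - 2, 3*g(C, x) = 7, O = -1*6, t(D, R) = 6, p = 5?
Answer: -56/3 ≈ -18.667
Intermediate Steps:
O = -6
g(C, x) = 7/3 (g(C, x) = (1/3)*7 = 7/3)
B = -14 (B = 2*(-6) - 2 = -12 - 2 = -14)
(t(p, -5) + B)*g(5, 1) = (6 - 14)*(7/3) = -8*7/3 = -56/3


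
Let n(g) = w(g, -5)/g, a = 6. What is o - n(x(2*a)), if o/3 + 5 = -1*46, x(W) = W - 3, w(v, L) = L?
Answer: -1372/9 ≈ -152.44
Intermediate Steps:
x(W) = -3 + W
o = -153 (o = -15 + 3*(-1*46) = -15 + 3*(-46) = -15 - 138 = -153)
n(g) = -5/g
o - n(x(2*a)) = -153 - (-5)/(-3 + 2*6) = -153 - (-5)/(-3 + 12) = -153 - (-5)/9 = -153 - 1*(-5/9) = -153 + 5/9 = -1372/9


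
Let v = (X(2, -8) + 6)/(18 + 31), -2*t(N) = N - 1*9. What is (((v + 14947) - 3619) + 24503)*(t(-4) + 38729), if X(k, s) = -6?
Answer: 2775863401/2 ≈ 1.3879e+9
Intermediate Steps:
t(N) = 9/2 - N/2 (t(N) = -(N - 1*9)/2 = -(N - 9)/2 = -(-9 + N)/2 = 9/2 - N/2)
v = 0 (v = (-6 + 6)/(18 + 31) = 0/49 = 0*(1/49) = 0)
(((v + 14947) - 3619) + 24503)*(t(-4) + 38729) = (((0 + 14947) - 3619) + 24503)*((9/2 - ½*(-4)) + 38729) = ((14947 - 3619) + 24503)*((9/2 + 2) + 38729) = (11328 + 24503)*(13/2 + 38729) = 35831*(77471/2) = 2775863401/2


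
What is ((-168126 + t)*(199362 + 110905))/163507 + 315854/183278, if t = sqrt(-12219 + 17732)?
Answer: -4780226359073249/14983617973 + 310267*sqrt(5513)/163507 ≈ -3.1889e+5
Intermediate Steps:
t = sqrt(5513) ≈ 74.250
((-168126 + t)*(199362 + 110905))/163507 + 315854/183278 = ((-168126 + sqrt(5513))*(199362 + 110905))/163507 + 315854/183278 = ((-168126 + sqrt(5513))*310267)*(1/163507) + 315854*(1/183278) = (-52163949642 + 310267*sqrt(5513))*(1/163507) + 157927/91639 = (-52163949642/163507 + 310267*sqrt(5513)/163507) + 157927/91639 = -4780226359073249/14983617973 + 310267*sqrt(5513)/163507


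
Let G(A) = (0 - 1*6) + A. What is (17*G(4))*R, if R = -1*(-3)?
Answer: -102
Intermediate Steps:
G(A) = -6 + A (G(A) = (0 - 6) + A = -6 + A)
R = 3
(17*G(4))*R = (17*(-6 + 4))*3 = (17*(-2))*3 = -34*3 = -102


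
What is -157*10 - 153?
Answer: -1723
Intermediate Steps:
-157*10 - 153 = -1570 - 153 = -1723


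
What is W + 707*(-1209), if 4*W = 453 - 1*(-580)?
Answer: -3418019/4 ≈ -8.5451e+5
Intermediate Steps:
W = 1033/4 (W = (453 - 1*(-580))/4 = (453 + 580)/4 = (¼)*1033 = 1033/4 ≈ 258.25)
W + 707*(-1209) = 1033/4 + 707*(-1209) = 1033/4 - 854763 = -3418019/4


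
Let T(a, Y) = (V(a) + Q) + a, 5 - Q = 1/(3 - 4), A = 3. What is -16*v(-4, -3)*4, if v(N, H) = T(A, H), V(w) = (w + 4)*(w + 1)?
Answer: -2368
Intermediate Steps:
V(w) = (1 + w)*(4 + w) (V(w) = (4 + w)*(1 + w) = (1 + w)*(4 + w))
Q = 6 (Q = 5 - 1/(3 - 4) = 5 - 1/(-1) = 5 - 1*(-1) = 5 + 1 = 6)
T(a, Y) = 10 + a² + 6*a (T(a, Y) = ((4 + a² + 5*a) + 6) + a = (10 + a² + 5*a) + a = 10 + a² + 6*a)
v(N, H) = 37 (v(N, H) = 10 + 3² + 6*3 = 10 + 9 + 18 = 37)
-16*v(-4, -3)*4 = -16*37*4 = -592*4 = -2368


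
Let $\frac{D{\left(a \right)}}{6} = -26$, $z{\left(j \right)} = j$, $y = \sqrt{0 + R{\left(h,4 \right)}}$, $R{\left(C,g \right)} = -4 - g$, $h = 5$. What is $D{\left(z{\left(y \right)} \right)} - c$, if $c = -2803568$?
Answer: $2803412$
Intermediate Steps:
$y = 2 i \sqrt{2}$ ($y = \sqrt{0 - 8} = \sqrt{-8} = 2 i \sqrt{2} \approx 2.8284 i$)
$D{\left(a \right)} = -156$ ($D{\left(a \right)} = 6 \left(-26\right) = -156$)
$D{\left(z{\left(y \right)} \right)} - c = -156 - -2803568 = -156 + 2803568 = 2803412$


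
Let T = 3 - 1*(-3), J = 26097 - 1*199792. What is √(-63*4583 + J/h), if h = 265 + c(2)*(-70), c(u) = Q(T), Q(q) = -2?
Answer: 2*I*√5855447/9 ≈ 537.73*I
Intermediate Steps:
J = -173695 (J = 26097 - 199792 = -173695)
T = 6 (T = 3 + 3 = 6)
c(u) = -2
h = 405 (h = 265 - 2*(-70) = 265 + 140 = 405)
√(-63*4583 + J/h) = √(-63*4583 - 173695/405) = √(-288729 - 173695*1/405) = √(-288729 - 34739/81) = √(-23421788/81) = 2*I*√5855447/9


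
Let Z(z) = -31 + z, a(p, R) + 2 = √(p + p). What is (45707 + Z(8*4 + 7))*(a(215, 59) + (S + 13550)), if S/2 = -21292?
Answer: -1327380740 + 45715*√430 ≈ -1.3264e+9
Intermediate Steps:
S = -42584 (S = 2*(-21292) = -42584)
a(p, R) = -2 + √2*√p (a(p, R) = -2 + √(p + p) = -2 + √(2*p) = -2 + √2*√p)
(45707 + Z(8*4 + 7))*(a(215, 59) + (S + 13550)) = (45707 + (-31 + (8*4 + 7)))*((-2 + √2*√215) + (-42584 + 13550)) = (45707 + (-31 + (32 + 7)))*((-2 + √430) - 29034) = (45707 + (-31 + 39))*(-29036 + √430) = (45707 + 8)*(-29036 + √430) = 45715*(-29036 + √430) = -1327380740 + 45715*√430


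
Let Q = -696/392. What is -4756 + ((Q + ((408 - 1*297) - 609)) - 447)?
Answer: -279436/49 ≈ -5702.8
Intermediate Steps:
Q = -87/49 (Q = -696*1/392 = -87/49 ≈ -1.7755)
-4756 + ((Q + ((408 - 1*297) - 609)) - 447) = -4756 + ((-87/49 + ((408 - 1*297) - 609)) - 447) = -4756 + ((-87/49 + ((408 - 297) - 609)) - 447) = -4756 + ((-87/49 + (111 - 609)) - 447) = -4756 + ((-87/49 - 498) - 447) = -4756 + (-24489/49 - 447) = -4756 - 46392/49 = -279436/49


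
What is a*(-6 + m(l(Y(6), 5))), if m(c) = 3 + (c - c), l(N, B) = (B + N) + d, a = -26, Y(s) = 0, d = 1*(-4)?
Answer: 78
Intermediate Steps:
d = -4
l(N, B) = -4 + B + N (l(N, B) = (B + N) - 4 = -4 + B + N)
m(c) = 3 (m(c) = 3 + 0 = 3)
a*(-6 + m(l(Y(6), 5))) = -26*(-6 + 3) = -26*(-3) = 78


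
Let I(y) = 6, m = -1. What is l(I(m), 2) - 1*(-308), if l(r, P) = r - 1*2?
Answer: 312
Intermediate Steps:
l(r, P) = -2 + r (l(r, P) = r - 2 = -2 + r)
l(I(m), 2) - 1*(-308) = (-2 + 6) - 1*(-308) = 4 + 308 = 312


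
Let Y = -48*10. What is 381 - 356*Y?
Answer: 171261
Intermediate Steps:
Y = -480
381 - 356*Y = 381 - 356*(-480) = 381 + 170880 = 171261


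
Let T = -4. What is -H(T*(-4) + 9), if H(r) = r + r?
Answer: -50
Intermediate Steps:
H(r) = 2*r
-H(T*(-4) + 9) = -2*(-4*(-4) + 9) = -2*(16 + 9) = -2*25 = -1*50 = -50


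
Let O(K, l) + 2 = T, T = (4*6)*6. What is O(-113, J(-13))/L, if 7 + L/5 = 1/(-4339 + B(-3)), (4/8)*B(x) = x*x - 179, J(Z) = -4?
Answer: -332209/81885 ≈ -4.0570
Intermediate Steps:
T = 144 (T = 24*6 = 144)
O(K, l) = 142 (O(K, l) = -2 + 144 = 142)
B(x) = -358 + 2*x**2 (B(x) = 2*(x*x - 179) = 2*(x**2 - 179) = 2*(-179 + x**2) = -358 + 2*x**2)
L = -163770/4679 (L = -35 + 5/(-4339 + (-358 + 2*(-3)**2)) = -35 + 5/(-4339 + (-358 + 2*9)) = -35 + 5/(-4339 + (-358 + 18)) = -35 + 5/(-4339 - 340) = -35 + 5/(-4679) = -35 + 5*(-1/4679) = -35 - 5/4679 = -163770/4679 ≈ -35.001)
O(-113, J(-13))/L = 142/(-163770/4679) = 142*(-4679/163770) = -332209/81885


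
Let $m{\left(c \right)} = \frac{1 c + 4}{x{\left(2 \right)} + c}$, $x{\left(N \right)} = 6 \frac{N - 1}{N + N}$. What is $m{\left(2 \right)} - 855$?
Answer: $- \frac{5973}{7} \approx -853.29$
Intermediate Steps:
$x{\left(N \right)} = \frac{3 \left(-1 + N\right)}{N}$ ($x{\left(N \right)} = 6 \frac{-1 + N}{2 N} = \frac{3 \left(-1 + N\right)}{N}$)
$m{\left(c \right)} = \frac{4 + c}{\frac{3}{2} + c}$ ($m{\left(c \right)} = \frac{1 c + 4}{\left(3 - \frac{3}{2}\right) + c} = \frac{c + 4}{\left(3 - \frac{3}{2}\right) + c} = \frac{4 + c}{\left(3 - \frac{3}{2}\right) + c} = \frac{4 + c}{\frac{3}{2} + c}$)
$m{\left(2 \right)} - 855 = \frac{2 \left(4 + 2\right)}{3 + 2 \cdot 2} - 855 = 2 \frac{1}{3 + 4} \cdot 6 - 855 = 2 \cdot \frac{1}{7} \cdot 6 - 855 = \frac{12}{7} - 855 = - \frac{5973}{7}$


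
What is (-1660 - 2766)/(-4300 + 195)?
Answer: 4426/4105 ≈ 1.0782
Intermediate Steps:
(-1660 - 2766)/(-4300 + 195) = -4426/(-4105) = -4426*(-1/4105) = 4426/4105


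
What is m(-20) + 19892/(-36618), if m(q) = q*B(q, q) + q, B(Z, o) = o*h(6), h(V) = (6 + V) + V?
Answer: 131448674/18309 ≈ 7179.5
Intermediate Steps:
h(V) = 6 + 2*V
B(Z, o) = 18*o (B(Z, o) = o*(6 + 2*6) = o*(6 + 12) = o*18 = 18*o)
m(q) = q + 18*q² (m(q) = q*(18*q) + q = 18*q² + q = q + 18*q²)
m(-20) + 19892/(-36618) = -20*(1 + 18*(-20)) + 19892/(-36618) = -20*(1 - 360) + 19892*(-1/36618) = -20*(-359) - 9946/18309 = 7180 - 9946/18309 = 131448674/18309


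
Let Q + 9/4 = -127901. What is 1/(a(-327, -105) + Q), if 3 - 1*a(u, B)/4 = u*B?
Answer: -4/1060925 ≈ -3.7703e-6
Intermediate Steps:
Q = -511613/4 (Q = -9/4 - 127901 = -511613/4 ≈ -1.2790e+5)
a(u, B) = 12 - 4*B*u (a(u, B) = 12 - 4*u*B = 12 - 4*B*u)
1/(a(-327, -105) + Q) = 1/((12 - 4*(-105)*(-327)) - 511613/4) = 1/((12 - 137340) - 511613/4) = 1/(-137328 - 511613/4) = 1/(-1060925/4) = -4/1060925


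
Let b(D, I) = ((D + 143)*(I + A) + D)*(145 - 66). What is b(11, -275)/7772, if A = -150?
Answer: -5169681/7772 ≈ -665.17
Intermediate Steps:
b(D, I) = 79*D + 79*(-150 + I)*(143 + D) (b(D, I) = ((D + 143)*(I - 150) + D)*(145 - 66) = ((143 + D)*(-150 + I) + D)*79 = ((-150 + I)*(143 + D) + D)*79 = (D + (-150 + I)*(143 + D))*79 = 79*D + 79*(-150 + I)*(143 + D))
b(11, -275)/7772 = (-1694550 - 11771*11 + 11297*(-275) + 79*11*(-275))/7772 = (-1694550 - 129481 - 3106675 - 238975)*(1/7772) = -5169681*1/7772 = -5169681/7772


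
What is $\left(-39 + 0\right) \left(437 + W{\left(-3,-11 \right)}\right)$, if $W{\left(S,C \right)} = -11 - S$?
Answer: $-16731$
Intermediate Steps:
$\left(-39 + 0\right) \left(437 + W{\left(-3,-11 \right)}\right) = \left(-39 + 0\right) \left(437 - 8\right) = - 39 \left(437 + \left(-11 + 3\right)\right) = - 39 \left(437 - 8\right) = \left(-39\right) 429 = -16731$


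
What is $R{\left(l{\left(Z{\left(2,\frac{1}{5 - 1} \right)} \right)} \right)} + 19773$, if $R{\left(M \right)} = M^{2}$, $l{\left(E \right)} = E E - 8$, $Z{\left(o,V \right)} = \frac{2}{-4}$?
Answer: $\frac{317329}{16} \approx 19833.0$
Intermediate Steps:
$Z{\left(o,V \right)} = - \frac{1}{2}$ ($Z{\left(o,V \right)} = 2 \left(- \frac{1}{4}\right) = - \frac{1}{2}$)
$l{\left(E \right)} = -8 + E^{2}$ ($l{\left(E \right)} = E^{2} - 8 = -8 + E^{2}$)
$R{\left(l{\left(Z{\left(2,\frac{1}{5 - 1} \right)} \right)} \right)} + 19773 = \left(-8 + \left(- \frac{1}{2}\right)^{2}\right)^{2} + 19773 = \left(-8 + \frac{1}{4}\right)^{2} + 19773 = \left(- \frac{31}{4}\right)^{2} + 19773 = \frac{961}{16} + 19773 = \frac{317329}{16}$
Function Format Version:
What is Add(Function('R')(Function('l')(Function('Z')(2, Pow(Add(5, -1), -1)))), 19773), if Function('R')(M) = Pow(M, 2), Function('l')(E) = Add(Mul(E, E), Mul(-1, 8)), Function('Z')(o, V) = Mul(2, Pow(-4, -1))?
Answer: Rational(317329, 16) ≈ 19833.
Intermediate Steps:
Function('Z')(o, V) = Rational(-1, 2) (Function('Z')(o, V) = Mul(2, Rational(-1, 4)) = Rational(-1, 2))
Function('l')(E) = Add(-8, Pow(E, 2)) (Function('l')(E) = Add(Pow(E, 2), -8) = Add(-8, Pow(E, 2)))
Add(Function('R')(Function('l')(Function('Z')(2, Pow(Add(5, -1), -1)))), 19773) = Add(Pow(Add(-8, Pow(Rational(-1, 2), 2)), 2), 19773) = Add(Pow(Add(-8, Rational(1, 4)), 2), 19773) = Add(Pow(Rational(-31, 4), 2), 19773) = Add(Rational(961, 16), 19773) = Rational(317329, 16)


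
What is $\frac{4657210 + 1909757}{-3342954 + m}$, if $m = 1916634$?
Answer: $- \frac{729663}{158480} \approx -4.6041$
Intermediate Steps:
$\frac{4657210 + 1909757}{-3342954 + m} = \frac{4657210 + 1909757}{-3342954 + 1916634} = \frac{6566967}{-1426320} = 6566967 \left(- \frac{1}{1426320}\right) = - \frac{729663}{158480}$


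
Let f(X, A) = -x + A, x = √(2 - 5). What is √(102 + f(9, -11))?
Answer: √(91 - I*√3) ≈ 9.5398 - 0.09078*I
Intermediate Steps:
x = I*√3 (x = √(-3) = I*√3 ≈ 1.732*I)
f(X, A) = A - I*√3 (f(X, A) = -I*√3 + A = A - I*√3)
√(102 + f(9, -11)) = √(102 + (-11 - I*√3)) = √(91 - I*√3)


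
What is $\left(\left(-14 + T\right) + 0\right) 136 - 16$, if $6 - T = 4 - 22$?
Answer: $1344$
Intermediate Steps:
$T = 24$ ($T = 6 - \left(4 - 22\right) = 6 - -18 = 6 + 18 = 24$)
$\left(\left(-14 + T\right) + 0\right) 136 - 16 = \left(\left(-14 + 24\right) + 0\right) 136 - 16 = \left(10 + 0\right) 136 - 16 = 10 \cdot 136 - 16 = 1360 - 16 = 1344$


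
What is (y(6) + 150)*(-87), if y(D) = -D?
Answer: -12528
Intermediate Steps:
(y(6) + 150)*(-87) = (-1*6 + 150)*(-87) = (-6 + 150)*(-87) = 144*(-87) = -12528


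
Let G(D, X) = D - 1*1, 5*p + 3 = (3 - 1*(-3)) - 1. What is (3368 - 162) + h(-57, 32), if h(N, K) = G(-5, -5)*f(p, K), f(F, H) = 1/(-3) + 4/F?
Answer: 3148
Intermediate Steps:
p = ⅖ (p = -⅗ + ((3 - 1*(-3)) - 1)/5 = -⅗ + ((3 + 3) - 1)/5 = -⅗ + (6 - 1)/5 = -⅗ + (⅕)*5 = -⅗ + 1 = ⅖ ≈ 0.40000)
f(F, H) = -⅓ + 4/F (f(F, H) = 1*(-⅓) + 4/F = -⅓ + 4/F)
G(D, X) = -1 + D (G(D, X) = D - 1 = -1 + D)
h(N, K) = -58 (h(N, K) = (-1 - 5)*((12 - 1*⅖)/(3*(⅖))) = -2*5*(12 - ⅖)/2 = -2*5*58/(2*5) = -6*29/3 = -58)
(3368 - 162) + h(-57, 32) = (3368 - 162) - 58 = 3206 - 58 = 3148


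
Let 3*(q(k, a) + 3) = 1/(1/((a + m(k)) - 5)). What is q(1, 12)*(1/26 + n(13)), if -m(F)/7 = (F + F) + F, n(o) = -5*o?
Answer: 12949/26 ≈ 498.04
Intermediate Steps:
m(F) = -21*F (m(F) = -7*((F + F) + F) = -7*(2*F + F) = -21*F)
q(k, a) = -14/3 - 7*k + a/3 (q(k, a) = -3 + 1/(3*(1/((a - 21*k) - 5))) = -3 + 1/(3*(1/(-5 + a - 21*k))) = -3 + (-5 + a - 21*k)/3 = -3 + (-5/3 - 7*k + a/3) = -14/3 - 7*k + a/3)
q(1, 12)*(1/26 + n(13)) = (-14/3 - 7*1 + (1/3)*12)*(1/26 - 5*13) = (-14/3 - 7 + 4)*(1/26 - 65) = -23/3*(-1689/26) = 12949/26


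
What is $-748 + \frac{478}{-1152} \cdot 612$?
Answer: $- \frac{16031}{16} \approx -1001.9$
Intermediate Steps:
$-748 + \frac{478}{-1152} \cdot 612 = -748 + 478 \left(- \frac{1}{1152}\right) 612 = -748 - \frac{4063}{16} = - \frac{16031}{16}$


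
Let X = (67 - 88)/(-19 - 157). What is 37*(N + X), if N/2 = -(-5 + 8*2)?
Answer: -142487/176 ≈ -809.58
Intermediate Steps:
N = -22 (N = 2*(-(-5 + 8*2)) = 2*(-(-5 + 16)) = 2*(-1*11) = 2*(-11) = -22)
X = 21/176 (X = -21/(-176) = -21*(-1/176) = 21/176 ≈ 0.11932)
37*(N + X) = 37*(-22 + 21/176) = 37*(-3851/176) = -142487/176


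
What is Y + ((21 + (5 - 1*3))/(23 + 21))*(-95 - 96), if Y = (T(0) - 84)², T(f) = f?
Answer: 306071/44 ≈ 6956.2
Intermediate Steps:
Y = 7056 (Y = (0 - 84)² = (-84)² = 7056)
Y + ((21 + (5 - 1*3))/(23 + 21))*(-95 - 96) = 7056 + ((21 + (5 - 1*3))/(23 + 21))*(-95 - 96) = 7056 + ((21 + (5 - 3))/44)*(-191) = 7056 + ((21 + 2)*(1/44))*(-191) = 7056 + (23*(1/44))*(-191) = 7056 + (23/44)*(-191) = 7056 - 4393/44 = 306071/44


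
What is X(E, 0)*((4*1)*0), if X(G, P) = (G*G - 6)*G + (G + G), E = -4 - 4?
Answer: 0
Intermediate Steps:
E = -8
X(G, P) = 2*G + G*(-6 + G²) (X(G, P) = (G² - 6)*G + 2*G = (-6 + G²)*G + 2*G = G*(-6 + G²) + 2*G = 2*G + G*(-6 + G²))
X(E, 0)*((4*1)*0) = (-8*(-4 + (-8)²))*((4*1)*0) = (-8*(-4 + 64))*(4*0) = -8*60*0 = -480*0 = 0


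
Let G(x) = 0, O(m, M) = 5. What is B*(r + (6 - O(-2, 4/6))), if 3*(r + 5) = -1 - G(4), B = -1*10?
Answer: 130/3 ≈ 43.333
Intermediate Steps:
B = -10
r = -16/3 (r = -5 + (-1 - 1*0)/3 = -5 + (-1 + 0)/3 = -5 + (⅓)*(-1) = -5 - ⅓ = -16/3 ≈ -5.3333)
B*(r + (6 - O(-2, 4/6))) = -10*(-16/3 + (6 - 1*5)) = -10*(-16/3 + (6 - 5)) = -10*(-16/3 + 1) = -10*(-13/3) = 130/3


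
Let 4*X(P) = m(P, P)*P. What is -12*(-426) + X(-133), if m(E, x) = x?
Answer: 38137/4 ≈ 9534.3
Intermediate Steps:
X(P) = P**2/4 (X(P) = (P*P)/4 = P**2/4)
-12*(-426) + X(-133) = -12*(-426) + (1/4)*(-133)**2 = 5112 + (1/4)*17689 = 5112 + 17689/4 = 38137/4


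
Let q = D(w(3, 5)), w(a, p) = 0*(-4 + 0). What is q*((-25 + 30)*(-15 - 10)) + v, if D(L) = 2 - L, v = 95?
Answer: -155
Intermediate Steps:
w(a, p) = 0 (w(a, p) = 0*(-4) = 0)
q = 2 (q = 2 - 1*0 = 2 + 0 = 2)
q*((-25 + 30)*(-15 - 10)) + v = 2*((-25 + 30)*(-15 - 10)) + 95 = 2*(5*(-25)) + 95 = 2*(-125) + 95 = -250 + 95 = -155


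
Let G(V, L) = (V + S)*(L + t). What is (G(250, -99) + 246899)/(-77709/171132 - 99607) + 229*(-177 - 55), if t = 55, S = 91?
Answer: -301886928575588/5682007611 ≈ -53130.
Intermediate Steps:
G(V, L) = (55 + L)*(91 + V) (G(V, L) = (V + 91)*(L + 55) = (91 + V)*(55 + L) = (55 + L)*(91 + V))
(G(250, -99) + 246899)/(-77709/171132 - 99607) + 229*(-177 - 55) = ((5005 + 55*250 + 91*(-99) - 99*250) + 246899)/(-77709/171132 - 99607) + 229*(-177 - 55) = ((5005 + 13750 - 9009 - 24750) + 246899)/(-77709*1/171132 - 99607) + 229*(-232) = (-15004 + 246899)/(-25903/57044 - 99607) - 53128 = 231895/(-5682007611/57044) - 53128 = 231895*(-57044/5682007611) - 53128 = -13228218380/5682007611 - 53128 = -301886928575588/5682007611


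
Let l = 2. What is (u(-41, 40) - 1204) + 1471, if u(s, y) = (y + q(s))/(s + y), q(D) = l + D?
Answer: 266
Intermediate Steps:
q(D) = 2 + D
u(s, y) = (2 + s + y)/(s + y) (u(s, y) = (y + (2 + s))/(s + y) = (2 + s + y)/(s + y))
(u(-41, 40) - 1204) + 1471 = ((2 - 41 + 40)/(-41 + 40) - 1204) + 1471 = (1/(-1) - 1204) + 1471 = (-1*1 - 1204) + 1471 = (-1 - 1204) + 1471 = -1205 + 1471 = 266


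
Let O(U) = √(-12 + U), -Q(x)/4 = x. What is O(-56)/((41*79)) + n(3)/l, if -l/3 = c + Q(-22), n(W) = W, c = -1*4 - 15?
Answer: -1/69 + 2*I*√17/3239 ≈ -0.014493 + 0.0025459*I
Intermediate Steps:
Q(x) = -4*x
c = -19 (c = -4 - 15 = -19)
l = -207 (l = -3*(-19 - 4*(-22)) = -3*(-19 + 88) = -3*69 = -207)
O(-56)/((41*79)) + n(3)/l = √(-12 - 56)/((41*79)) + 3/(-207) = √(-68)/3239 + 3*(-1/207) = (2*I*√17)*(1/3239) - 1/69 = 2*I*√17/3239 - 1/69 = -1/69 + 2*I*√17/3239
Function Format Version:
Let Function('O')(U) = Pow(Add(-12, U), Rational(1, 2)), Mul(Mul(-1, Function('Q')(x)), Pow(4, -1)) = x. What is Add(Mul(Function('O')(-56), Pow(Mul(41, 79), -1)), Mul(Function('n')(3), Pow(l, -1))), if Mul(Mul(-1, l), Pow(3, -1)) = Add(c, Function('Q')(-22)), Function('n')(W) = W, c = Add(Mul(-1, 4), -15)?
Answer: Add(Rational(-1, 69), Mul(Rational(2, 3239), I, Pow(17, Rational(1, 2)))) ≈ Add(-0.014493, Mul(0.0025459, I))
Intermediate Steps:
Function('Q')(x) = Mul(-4, x)
c = -19 (c = Add(-4, -15) = -19)
l = -207 (l = Mul(-3, Add(-19, Mul(-4, -22))) = Mul(-3, Add(-19, 88)) = Mul(-3, 69) = -207)
Add(Mul(Function('O')(-56), Pow(Mul(41, 79), -1)), Mul(Function('n')(3), Pow(l, -1))) = Add(Mul(Pow(Add(-12, -56), Rational(1, 2)), Pow(Mul(41, 79), -1)), Mul(3, Pow(-207, -1))) = Add(Mul(Pow(-68, Rational(1, 2)), Pow(3239, -1)), Mul(3, Rational(-1, 207))) = Add(Mul(Mul(2, I, Pow(17, Rational(1, 2))), Rational(1, 3239)), Rational(-1, 69)) = Add(Mul(Rational(2, 3239), I, Pow(17, Rational(1, 2))), Rational(-1, 69)) = Add(Rational(-1, 69), Mul(Rational(2, 3239), I, Pow(17, Rational(1, 2))))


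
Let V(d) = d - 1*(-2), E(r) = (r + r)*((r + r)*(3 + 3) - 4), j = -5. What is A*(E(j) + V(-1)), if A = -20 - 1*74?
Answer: -60254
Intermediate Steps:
E(r) = 2*r*(-4 + 12*r) (E(r) = (2*r)*((2*r)*6 - 4) = (2*r)*(12*r - 4) = (2*r)*(-4 + 12*r) = 2*r*(-4 + 12*r))
V(d) = 2 + d (V(d) = d + 2 = 2 + d)
A = -94 (A = -20 - 74 = -94)
A*(E(j) + V(-1)) = -94*(8*(-5)*(-1 + 3*(-5)) + (2 - 1)) = -94*(8*(-5)*(-1 - 15) + 1) = -94*(8*(-5)*(-16) + 1) = -94*(640 + 1) = -94*641 = -60254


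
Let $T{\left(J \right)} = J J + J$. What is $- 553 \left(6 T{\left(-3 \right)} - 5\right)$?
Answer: $-17143$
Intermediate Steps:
$T{\left(J \right)} = J + J^{2}$ ($T{\left(J \right)} = J^{2} + J = J + J^{2}$)
$- 553 \left(6 T{\left(-3 \right)} - 5\right) = - 553 \left(6 \left(- 3 \left(1 - 3\right)\right) - 5\right) = - 553 \left(6 \left(\left(-3\right) \left(-2\right)\right) - 5\right) = - 553 \left(6 \cdot 6 - 5\right) = - 553 \left(36 - 5\right) = \left(-553\right) 31 = -17143$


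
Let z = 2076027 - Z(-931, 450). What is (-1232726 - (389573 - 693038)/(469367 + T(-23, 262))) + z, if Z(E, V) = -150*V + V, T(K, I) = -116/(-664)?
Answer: 70930003932991/77914951 ≈ 9.1035e+5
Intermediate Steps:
T(K, I) = 29/166 (T(K, I) = -116*(-1/664) = 29/166)
Z(E, V) = -149*V
z = 2143077 (z = 2076027 - (-149)*450 = 2076027 - 1*(-67050) = 2076027 + 67050 = 2143077)
(-1232726 - (389573 - 693038)/(469367 + T(-23, 262))) + z = (-1232726 - (389573 - 693038)/(469367 + 29/166)) + 2143077 = (-1232726 - (-303465)/77914951/166) + 2143077 = (-1232726 - (-303465)*166/77914951) + 2143077 = (-1232726 - 1*(-50375190/77914951)) + 2143077 = (-1232726 + 50375190/77914951) + 2143077 = -96047735511236/77914951 + 2143077 = 70930003932991/77914951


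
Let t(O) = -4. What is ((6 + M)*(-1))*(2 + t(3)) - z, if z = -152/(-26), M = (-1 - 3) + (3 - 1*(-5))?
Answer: 184/13 ≈ 14.154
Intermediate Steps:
M = 4 (M = -4 + (3 + 5) = -4 + 8 = 4)
z = 76/13 (z = -152*(-1/26) = 76/13 ≈ 5.8462)
((6 + M)*(-1))*(2 + t(3)) - z = ((6 + 4)*(-1))*(2 - 4) - 1*76/13 = (10*(-1))*(-2) - 76/13 = -10*(-2) - 76/13 = 20 - 76/13 = 184/13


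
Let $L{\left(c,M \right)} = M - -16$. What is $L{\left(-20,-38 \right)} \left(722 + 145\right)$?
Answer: $-19074$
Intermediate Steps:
$L{\left(c,M \right)} = 16 + M$ ($L{\left(c,M \right)} = M + 16 = 16 + M$)
$L{\left(-20,-38 \right)} \left(722 + 145\right) = \left(16 - 38\right) \left(722 + 145\right) = \left(-22\right) 867 = -19074$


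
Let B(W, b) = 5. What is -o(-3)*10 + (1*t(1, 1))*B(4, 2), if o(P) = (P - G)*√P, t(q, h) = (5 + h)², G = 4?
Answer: 180 + 70*I*√3 ≈ 180.0 + 121.24*I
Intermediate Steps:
o(P) = √P*(-4 + P) (o(P) = (P - 1*4)*√P = (P - 4)*√P = (-4 + P)*√P = √P*(-4 + P))
-o(-3)*10 + (1*t(1, 1))*B(4, 2) = -√(-3)*(-4 - 3)*10 + (1*(5 + 1)²)*5 = -I*√3*(-7)*10 + (1*6²)*5 = -(-7)*I*√3*10 + (1*36)*5 = (7*I*√3)*10 + 36*5 = 70*I*√3 + 180 = 180 + 70*I*√3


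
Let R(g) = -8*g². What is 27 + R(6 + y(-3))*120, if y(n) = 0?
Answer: -34533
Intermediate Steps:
27 + R(6 + y(-3))*120 = 27 - 8*(6 + 0)²*120 = 27 - 8*6²*120 = 27 - 8*36*120 = 27 - 288*120 = 27 - 34560 = -34533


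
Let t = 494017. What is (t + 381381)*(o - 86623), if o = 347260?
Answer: 228161108526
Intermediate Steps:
(t + 381381)*(o - 86623) = (494017 + 381381)*(347260 - 86623) = 875398*260637 = 228161108526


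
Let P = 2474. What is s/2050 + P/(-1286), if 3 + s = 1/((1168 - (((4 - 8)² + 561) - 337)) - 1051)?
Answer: -31214746/16213245 ≈ -1.9253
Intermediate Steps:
s = -370/123 (s = -3 + 1/((1168 - (((4 - 8)² + 561) - 337)) - 1051) = -3 + 1/((1168 - (((-4)² + 561) - 337)) - 1051) = -3 + 1/((1168 - ((16 + 561) - 337)) - 1051) = -3 + 1/((1168 - (577 - 337)) - 1051) = -3 + 1/((1168 - 1*240) - 1051) = -3 + 1/((1168 - 240) - 1051) = -3 + 1/(928 - 1051) = -3 + 1/(-123) = -3 - 1/123 = -370/123 ≈ -3.0081)
s/2050 + P/(-1286) = -370/123/2050 + 2474/(-1286) = -370/123*1/2050 + 2474*(-1/1286) = -37/25215 - 1237/643 = -31214746/16213245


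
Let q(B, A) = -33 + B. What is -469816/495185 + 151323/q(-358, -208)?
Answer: -75116577811/193617335 ≈ -387.96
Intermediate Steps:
-469816/495185 + 151323/q(-358, -208) = -469816/495185 + 151323/(-33 - 358) = -469816*1/495185 + 151323/(-391) = -469816/495185 + 151323*(-1/391) = -469816/495185 - 151323/391 = -75116577811/193617335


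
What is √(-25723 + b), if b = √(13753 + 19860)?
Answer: √(-25723 + √33613) ≈ 159.81*I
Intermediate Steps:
b = √33613 ≈ 183.34
√(-25723 + b) = √(-25723 + √33613)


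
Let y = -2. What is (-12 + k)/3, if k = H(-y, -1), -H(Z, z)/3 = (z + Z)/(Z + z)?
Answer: -5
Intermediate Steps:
H(Z, z) = -3 (H(Z, z) = -3*(z + Z)/(Z + z) = -3*(Z + z)/(Z + z) = -3*1 = -3)
k = -3
(-12 + k)/3 = (-12 - 3)/3 = -15*1/3 = -5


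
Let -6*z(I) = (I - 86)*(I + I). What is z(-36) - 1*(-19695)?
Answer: 18231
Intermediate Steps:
z(I) = -I*(-86 + I)/3 (z(I) = -(I - 86)*(I + I)/6 = -(-86 + I)*2*I/6 = -I*(-86 + I)/3)
z(-36) - 1*(-19695) = (⅓)*(-36)*(86 - 1*(-36)) - 1*(-19695) = (⅓)*(-36)*(86 + 36) + 19695 = (⅓)*(-36)*122 + 19695 = -1464 + 19695 = 18231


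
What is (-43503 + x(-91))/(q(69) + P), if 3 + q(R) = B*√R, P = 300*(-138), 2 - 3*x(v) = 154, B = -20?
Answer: 1803252461/1714180809 - 2613220*√69/5142542427 ≈ 1.0477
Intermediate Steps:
x(v) = -152/3 (x(v) = ⅔ - ⅓*154 = ⅔ - 154/3 = -152/3)
P = -41400
q(R) = -3 - 20*√R
(-43503 + x(-91))/(q(69) + P) = (-43503 - 152/3)/((-3 - 20*√69) - 41400) = -130661/(3*(-41403 - 20*√69))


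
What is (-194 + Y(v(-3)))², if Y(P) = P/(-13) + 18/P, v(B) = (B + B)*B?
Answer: 6385729/169 ≈ 37785.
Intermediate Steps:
v(B) = 2*B² (v(B) = (2*B)*B = 2*B²)
Y(P) = 18/P - P/13 (Y(P) = P*(-1/13) + 18/P = -P/13 + 18/P = 18/P - P/13)
(-194 + Y(v(-3)))² = (-194 + (18/((2*(-3)²)) - 2*(-3)²/13))² = (-194 + (18/((2*9)) - 2*9/13))² = (-194 + (18/18 - 1/13*18))² = (-194 + (18*(1/18) - 18/13))² = (-194 + (1 - 18/13))² = (-194 - 5/13)² = (-2527/13)² = 6385729/169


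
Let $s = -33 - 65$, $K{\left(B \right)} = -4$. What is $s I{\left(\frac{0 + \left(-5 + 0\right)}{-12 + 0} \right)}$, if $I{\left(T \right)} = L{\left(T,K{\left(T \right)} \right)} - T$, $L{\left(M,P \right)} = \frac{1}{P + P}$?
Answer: $\frac{637}{12} \approx 53.083$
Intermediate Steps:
$L{\left(M,P \right)} = \frac{1}{2 P}$
$s = -98$ ($s = -33 - 65 = -98$)
$I{\left(T \right)} = - \frac{1}{8} - T$ ($I{\left(T \right)} = \frac{1}{2 \left(-4\right)} - T = \frac{1}{2} \left(- \frac{1}{4}\right) - T = - \frac{1}{8} - T$)
$s I{\left(\frac{0 + \left(-5 + 0\right)}{-12 + 0} \right)} = - 98 \left(- \frac{1}{8} - \frac{0 + \left(-5 + 0\right)}{-12 + 0}\right) = - 98 \left(- \frac{1}{8} - \frac{0 - 5}{-12}\right) = - 98 \left(- \frac{1}{8} - \left(-5\right) \left(- \frac{1}{12}\right)\right) = - 98 \left(- \frac{1}{8} - \frac{5}{12}\right) = \left(-98\right) \left(- \frac{13}{24}\right) = \frac{637}{12}$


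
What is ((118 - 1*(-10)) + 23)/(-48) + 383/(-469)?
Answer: -89203/22512 ≈ -3.9625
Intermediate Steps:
((118 - 1*(-10)) + 23)/(-48) + 383/(-469) = ((118 + 10) + 23)*(-1/48) + 383*(-1/469) = (128 + 23)*(-1/48) - 383/469 = 151*(-1/48) - 383/469 = -151/48 - 383/469 = -89203/22512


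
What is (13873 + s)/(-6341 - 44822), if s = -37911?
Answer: 3434/7309 ≈ 0.46983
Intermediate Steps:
(13873 + s)/(-6341 - 44822) = (13873 - 37911)/(-6341 - 44822) = -24038/(-51163) = -24038*(-1/51163) = 3434/7309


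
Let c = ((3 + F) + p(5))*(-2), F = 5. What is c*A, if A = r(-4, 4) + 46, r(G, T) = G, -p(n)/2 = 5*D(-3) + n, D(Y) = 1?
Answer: 1008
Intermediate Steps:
p(n) = -10 - 2*n (p(n) = -2*(5*1 + n) = -2*(5 + n) = -10 - 2*n)
A = 42 (A = -4 + 46 = 42)
c = 24 (c = ((3 + 5) + (-10 - 2*5))*(-2) = (8 + (-10 - 10))*(-2) = (8 - 20)*(-2) = -12*(-2) = 24)
c*A = 24*42 = 1008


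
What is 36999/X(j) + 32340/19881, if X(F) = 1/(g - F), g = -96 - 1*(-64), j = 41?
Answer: -17899032449/6627 ≈ -2.7009e+6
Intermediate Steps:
g = -32 (g = -96 + 64 = -32)
X(F) = 1/(-32 - F)
36999/X(j) + 32340/19881 = 36999/((-1/(32 + 41))) + 32340/19881 = 36999/((-1/73)) + 32340*(1/19881) = 36999/((-1*1/73)) + 10780/6627 = 36999/(-1/73) + 10780/6627 = 36999*(-73) + 10780/6627 = -2700927 + 10780/6627 = -17899032449/6627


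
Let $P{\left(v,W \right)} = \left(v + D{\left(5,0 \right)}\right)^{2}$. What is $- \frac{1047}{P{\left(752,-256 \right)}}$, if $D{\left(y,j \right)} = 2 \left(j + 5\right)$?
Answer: $- \frac{349}{193548} \approx -0.0018032$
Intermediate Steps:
$D{\left(y,j \right)} = 10 + 2 j$ ($D{\left(y,j \right)} = 2 \left(5 + j\right) = 10 + 2 j$)
$P{\left(v,W \right)} = \left(10 + v\right)^{2}$ ($P{\left(v,W \right)} = \left(v + \left(10 + 2 \cdot 0\right)\right)^{2} = \left(v + \left(10 + 0\right)\right)^{2} = \left(v + 10\right)^{2} = \left(10 + v\right)^{2}$)
$- \frac{1047}{P{\left(752,-256 \right)}} = - \frac{1047}{\left(10 + 752\right)^{2}} = - \frac{1047}{762^{2}} = - \frac{1047}{580644} = \left(-1047\right) \frac{1}{580644} = - \frac{349}{193548}$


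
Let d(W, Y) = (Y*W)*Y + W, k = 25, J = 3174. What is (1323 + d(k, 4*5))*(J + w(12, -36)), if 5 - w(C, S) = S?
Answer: 36483820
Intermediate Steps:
d(W, Y) = W + W*Y² (d(W, Y) = (W*Y)*Y + W = W*Y² + W = W + W*Y²)
w(C, S) = 5 - S
(1323 + d(k, 4*5))*(J + w(12, -36)) = (1323 + 25*(1 + (4*5)²))*(3174 + (5 - 1*(-36))) = (1323 + 25*(1 + 20²))*(3174 + (5 + 36)) = (1323 + 25*(1 + 400))*(3174 + 41) = (1323 + 25*401)*3215 = (1323 + 10025)*3215 = 11348*3215 = 36483820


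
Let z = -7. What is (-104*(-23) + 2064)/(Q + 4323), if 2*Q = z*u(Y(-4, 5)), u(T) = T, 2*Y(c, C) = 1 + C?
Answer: 8912/8625 ≈ 1.0333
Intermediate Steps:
Y(c, C) = ½ + C/2 (Y(c, C) = (1 + C)/2 = ½ + C/2)
Q = -21/2 (Q = (-7*(½ + (½)*5))/2 = (-7*(½ + 5/2))/2 = (-7*3)/2 = (½)*(-21) = -21/2 ≈ -10.500)
(-104*(-23) + 2064)/(Q + 4323) = (-104*(-23) + 2064)/(-21/2 + 4323) = (2392 + 2064)/(8625/2) = 4456*(2/8625) = 8912/8625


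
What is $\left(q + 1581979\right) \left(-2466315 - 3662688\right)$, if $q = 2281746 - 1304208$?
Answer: $-15687287371551$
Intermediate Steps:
$q = 977538$ ($q = 2281746 - 1304208 = 977538$)
$\left(q + 1581979\right) \left(-2466315 - 3662688\right) = \left(977538 + 1581979\right) \left(-2466315 - 3662688\right) = 2559517 \left(-6129003\right) = -15687287371551$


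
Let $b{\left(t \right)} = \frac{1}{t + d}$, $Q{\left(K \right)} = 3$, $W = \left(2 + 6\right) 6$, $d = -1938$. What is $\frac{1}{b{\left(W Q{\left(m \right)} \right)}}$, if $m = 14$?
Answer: $-1794$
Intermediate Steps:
$W = 48$ ($W = 8 \cdot 6 = 48$)
$b{\left(t \right)} = \frac{1}{-1938 + t}$ ($b{\left(t \right)} = \frac{1}{t - 1938} = \frac{1}{-1938 + t}$)
$\frac{1}{b{\left(W Q{\left(m \right)} \right)}} = \frac{1}{\frac{1}{-1938 + 48 \cdot 3}} = \frac{1}{\frac{1}{-1938 + 144}} = \frac{1}{\frac{1}{-1794}} = \frac{1}{- \frac{1}{1794}} = -1794$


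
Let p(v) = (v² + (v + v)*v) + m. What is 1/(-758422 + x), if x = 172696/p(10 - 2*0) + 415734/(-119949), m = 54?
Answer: -7076991/5363917744424 ≈ -1.3194e-6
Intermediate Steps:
p(v) = 54 + 3*v² (p(v) = (v² + (v + v)*v) + 54 = (v² + (2*v)*v) + 54 = (v² + 2*v²) + 54 = 3*v² + 54 = 54 + 3*v²)
x = 3427923778/7076991 (x = 172696/(54 + 3*(10 - 2*0)²) + 415734/(-119949) = 172696/(54 + 3*(10 + 0)²) + 415734*(-1/119949) = 172696/(54 + 3*10²) - 138578/39983 = 172696/(54 + 3*100) - 138578/39983 = 172696/(54 + 300) - 138578/39983 = 172696/354 - 138578/39983 = 172696*(1/354) - 138578/39983 = 86348/177 - 138578/39983 = 3427923778/7076991 ≈ 484.38)
1/(-758422 + x) = 1/(-758422 + 3427923778/7076991) = 1/(-5363917744424/7076991) = -7076991/5363917744424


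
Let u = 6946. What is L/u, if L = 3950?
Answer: 1975/3473 ≈ 0.56867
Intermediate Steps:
L/u = 3950/6946 = 3950*(1/6946) = 1975/3473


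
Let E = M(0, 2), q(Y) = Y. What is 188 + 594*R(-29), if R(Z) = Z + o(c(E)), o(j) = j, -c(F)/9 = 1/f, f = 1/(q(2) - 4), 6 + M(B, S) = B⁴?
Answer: -6346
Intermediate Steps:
M(B, S) = -6 + B⁴
f = -½ (f = 1/(2 - 4) = 1/(-2) = -½ ≈ -0.50000)
E = -6 (E = -6 + 0⁴ = -6 + 0 = -6)
c(F) = 18 (c(F) = -9/(-½) = -9*(-2) = 18)
R(Z) = 18 + Z (R(Z) = Z + 18 = 18 + Z)
188 + 594*R(-29) = 188 + 594*(18 - 29) = 188 + 594*(-11) = 188 - 6534 = -6346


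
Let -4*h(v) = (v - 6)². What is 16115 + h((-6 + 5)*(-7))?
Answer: 64459/4 ≈ 16115.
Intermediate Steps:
h(v) = -(-6 + v)²/4 (h(v) = -(v - 6)²/4 = -(-6 + v)²/4)
16115 + h((-6 + 5)*(-7)) = 16115 - (-6 + (-6 + 5)*(-7))²/4 = 16115 - (-6 - 1*(-7))²/4 = 16115 - (-6 + 7)²/4 = 16115 - ¼*1² = 16115 - ¼*1 = 16115 - ¼ = 64459/4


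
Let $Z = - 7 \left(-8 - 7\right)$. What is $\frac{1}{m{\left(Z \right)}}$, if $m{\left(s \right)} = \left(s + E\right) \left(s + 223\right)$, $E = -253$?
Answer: $- \frac{1}{48544} \approx -2.06 \cdot 10^{-5}$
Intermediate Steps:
$Z = 105$ ($Z = \left(-7\right) \left(-15\right) = 105$)
$m{\left(s \right)} = \left(-253 + s\right) \left(223 + s\right)$ ($m{\left(s \right)} = \left(s - 253\right) \left(s + 223\right) = \left(-253 + s\right) \left(223 + s\right)$)
$\frac{1}{m{\left(Z \right)}} = \frac{1}{-56419 + 105^{2} - 3150} = \frac{1}{-56419 + 11025 - 3150} = \frac{1}{-48544} = - \frac{1}{48544}$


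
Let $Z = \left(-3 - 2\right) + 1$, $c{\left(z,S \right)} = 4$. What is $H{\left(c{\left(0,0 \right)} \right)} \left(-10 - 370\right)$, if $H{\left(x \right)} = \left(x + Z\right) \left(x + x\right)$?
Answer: $0$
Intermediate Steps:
$Z = -4$ ($Z = -5 + 1 = -4$)
$H{\left(x \right)} = 2 x \left(-4 + x\right)$ ($H{\left(x \right)} = \left(x - 4\right) \left(x + x\right) = \left(-4 + x\right) 2 x = 2 x \left(-4 + x\right)$)
$H{\left(c{\left(0,0 \right)} \right)} \left(-10 - 370\right) = 2 \cdot 4 \left(-4 + 4\right) \left(-10 - 370\right) = 2 \cdot 4 \cdot 0 \left(-380\right) = 0 \left(-380\right) = 0$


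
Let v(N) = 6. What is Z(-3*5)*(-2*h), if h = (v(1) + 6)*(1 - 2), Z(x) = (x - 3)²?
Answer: 7776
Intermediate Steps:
Z(x) = (-3 + x)²
h = -12 (h = (6 + 6)*(1 - 2) = 12*(-1) = -12)
Z(-3*5)*(-2*h) = (-3 - 3*5)²*(-2*(-12)) = (-3 - 15)²*24 = (-18)²*24 = 324*24 = 7776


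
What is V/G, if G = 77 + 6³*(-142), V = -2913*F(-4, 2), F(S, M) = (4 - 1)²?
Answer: 26217/30595 ≈ 0.85690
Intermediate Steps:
F(S, M) = 9 (F(S, M) = 3² = 9)
V = -26217 (V = -2913*9 = -26217)
G = -30595 (G = 77 + 216*(-142) = 77 - 30672 = -30595)
V/G = -26217/(-30595) = -26217*(-1/30595) = 26217/30595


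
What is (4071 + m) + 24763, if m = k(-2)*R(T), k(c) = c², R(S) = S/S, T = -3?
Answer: 28838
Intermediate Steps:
R(S) = 1
m = 4 (m = (-2)²*1 = 4*1 = 4)
(4071 + m) + 24763 = (4071 + 4) + 24763 = 4075 + 24763 = 28838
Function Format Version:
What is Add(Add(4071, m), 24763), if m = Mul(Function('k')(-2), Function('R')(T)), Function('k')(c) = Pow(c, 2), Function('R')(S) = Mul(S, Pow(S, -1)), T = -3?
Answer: 28838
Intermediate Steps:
Function('R')(S) = 1
m = 4 (m = Mul(Pow(-2, 2), 1) = Mul(4, 1) = 4)
Add(Add(4071, m), 24763) = Add(Add(4071, 4), 24763) = Add(4075, 24763) = 28838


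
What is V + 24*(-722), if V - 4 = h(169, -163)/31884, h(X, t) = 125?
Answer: -552358291/31884 ≈ -17324.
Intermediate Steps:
V = 127661/31884 (V = 4 + 125/31884 = 127661/31884 ≈ 4.0039)
V + 24*(-722) = 127661/31884 + 24*(-722) = 127661/31884 - 17328 = -552358291/31884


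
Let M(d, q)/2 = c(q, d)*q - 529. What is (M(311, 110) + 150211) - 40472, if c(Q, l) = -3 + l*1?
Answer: 176441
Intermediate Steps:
c(Q, l) = -3 + l
M(d, q) = -1058 + 2*q*(-3 + d) (M(d, q) = 2*((-3 + d)*q - 529) = 2*(q*(-3 + d) - 529) = 2*(-529 + q*(-3 + d)) = -1058 + 2*q*(-3 + d))
(M(311, 110) + 150211) - 40472 = ((-1058 + 2*110*(-3 + 311)) + 150211) - 40472 = ((-1058 + 2*110*308) + 150211) - 40472 = ((-1058 + 67760) + 150211) - 40472 = (66702 + 150211) - 40472 = 216913 - 40472 = 176441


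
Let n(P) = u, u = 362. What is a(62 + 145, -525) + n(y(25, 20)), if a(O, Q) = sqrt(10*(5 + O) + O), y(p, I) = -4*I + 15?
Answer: 362 + sqrt(2327) ≈ 410.24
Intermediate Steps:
y(p, I) = 15 - 4*I
n(P) = 362
a(O, Q) = sqrt(50 + 11*O) (a(O, Q) = sqrt((50 + 10*O) + O) = sqrt(50 + 11*O))
a(62 + 145, -525) + n(y(25, 20)) = sqrt(50 + 11*(62 + 145)) + 362 = sqrt(50 + 11*207) + 362 = sqrt(50 + 2277) + 362 = sqrt(2327) + 362 = 362 + sqrt(2327)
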